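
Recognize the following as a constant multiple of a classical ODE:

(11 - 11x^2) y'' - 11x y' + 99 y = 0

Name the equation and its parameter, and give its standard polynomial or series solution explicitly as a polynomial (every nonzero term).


All three coefficients share the factor 11; dividing through by 11 gives  (1 - x^2) y'' - x y' + 9 y = 0.
This matches the Chebyshev equation (1 - x^2) y'' - x y' + n^2 y = 0 (note the -x y' term, not -2x y') with n^2 = 9, so n = 3; the polynomial solution is T_3(x).
With y = sum_k a_k x^k, matching x^k gives (k+2)(k+1) a_{k+2} = (k^2 - n^2) a_k = (k - 3)(k + 3) a_k. The right side vanishes at k = 3, so the series with the parity of 3 terminates at degree 3.
Standard normalization: leading coefficient of T_n is 2^(n-1), so a_3 = 2^2 = 4. Work downward with a_k = (k+1)(k+2) a_{k+2} / ((k - 3)(k + 3)):
  a_1 = (2)(3)(4) / ((1 - 3)(1 + 3)) = 24/(-8) = -3
Hence T_3(x) = 4 x^3 - 3 x.

T_3(x); series = 4 x^3 - 3 x


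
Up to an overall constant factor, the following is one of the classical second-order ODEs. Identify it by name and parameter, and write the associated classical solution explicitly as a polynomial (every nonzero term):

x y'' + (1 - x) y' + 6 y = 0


The equation is already in a standard form:  x y'' + (1 - x) y' + 6 y = 0.
This matches the Laguerre equation x y'' + (1 - x) y' + n y = 0 with n = 6; the polynomial solution is L_6(x).
With y = sum_k a_k x^k, matching x^k gives (k+1)k a_{k+1} + (k+1) a_{k+1} - k a_k + n a_k = 0, i.e. (k+1)^2 a_{k+1} = (k - n) a_k = (k - 6) a_k. The right side vanishes at k = 6, so the series terminates at degree 6.
Standard normalization L_n(0) = 1 gives a_0 = 1. Work upward with a_{k+1} = (k - 6) a_k / (k+1)^2:
  a_1 = (0 - 6)(1) / 1^2 = -6/1 = -6
  a_2 = (1 - 6)(-6) / 2^2 = 30/4 = 15/2
  a_3 = (2 - 6)(15/2) / 3^2 = -30/9 = -10/3
  a_4 = (3 - 6)(-10/3) / 4^2 = 10/16 = 5/8
  a_5 = (4 - 6)(5/8) / 5^2 = (-5/4)/25 = -1/20
  a_6 = (5 - 6)(-1/20) / 6^2 = (1/20)/36 = 1/720
Hence L_6(x) = x^6/720 - x^5/20 + 5 x^4/8 - 10 x^3/3 + 15 x^2/2 - 6 x + 1.

L_6(x); series = x^6/720 - x^5/20 + 5 x^4/8 - 10 x^3/3 + 15 x^2/2 - 6 x + 1


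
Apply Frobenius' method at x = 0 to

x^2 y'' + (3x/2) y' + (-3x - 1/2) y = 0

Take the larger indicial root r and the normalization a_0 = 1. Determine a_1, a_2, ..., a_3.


Write in Frobenius form y'' + (p(x)/x) y' + (q(x)/x^2) y = 0:
  p(x) = 3/2,  q(x) = -3x - 1/2.
Indicial equation: r(r-1) + (3/2) r + (-1/2) = 0 -> roots r_1 = 1/2, r_2 = -1.
Take r = r_1 = 1/2. Let y(x) = x^r sum_{n>=0} a_n x^n with a_0 = 1.
Substitute y = x^r sum a_n x^n and match x^{r+n}. The recurrence is
  D(n) a_n - 3 a_{n-1} = 0,  where D(n) = (r+n)(r+n-1) + (3/2)(r+n) + (-1/2).
  a_n = 3 / D(n) * a_{n-1}.
Since the indicial polynomial factors as (r - r_1)(r - r_2), D(n) = (r_1 + n - r_1)(r_1 + n - r_2) = n(n + 3/2).
Evaluating step by step (a_0 = 1):
  n = 1: D(1) = 1(1 + 3/2) = 5/2; numerator = 3(1) = 3; a_1 = (3)/(5/2) = 6/5
  n = 2: D(2) = 2(2 + 3/2) = 7; numerator = 3(6/5) = 18/5; a_2 = (18/5)/(7) = 18/35
  n = 3: D(3) = 3(3 + 3/2) = 27/2; numerator = 3(18/35) = 54/35; a_3 = (54/35)/(27/2) = 4/35

r = 1/2; a_0 = 1; a_1 = 6/5; a_2 = 18/35; a_3 = 4/35


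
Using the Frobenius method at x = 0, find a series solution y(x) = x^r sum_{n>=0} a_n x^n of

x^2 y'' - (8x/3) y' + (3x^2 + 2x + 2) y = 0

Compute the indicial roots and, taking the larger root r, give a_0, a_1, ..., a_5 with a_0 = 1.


Write in Frobenius form y'' + (p(x)/x) y' + (q(x)/x^2) y = 0:
  p(x) = -8/3,  q(x) = 3x^2 + 2x + 2.
Indicial equation: r(r-1) + (-8/3) r + (2) = 0 -> roots r_1 = 3, r_2 = 2/3.
Take r = r_1 = 3. Let y(x) = x^r sum_{n>=0} a_n x^n with a_0 = 1.
Substitute y = x^r sum a_n x^n and match x^{r+n}. The recurrence is
  D(n) a_n + 2 a_{n-1} + 3 a_{n-2} = 0,  where D(n) = (r+n)(r+n-1) + (-8/3)(r+n) + (2).
  a_n = [-2 a_{n-1} - 3 a_{n-2}] / D(n).
Since the indicial polynomial factors as (r - r_1)(r - r_2), D(n) = (r_1 + n - r_1)(r_1 + n - r_2) = n(n + 7/3).
Evaluating step by step (a_0 = 1):
  n = 1: D(1) = 1(1 + 7/3) = 10/3; numerator = -2(1) = -2; a_1 = (-2)/(10/3) = -3/5
  n = 2: D(2) = 2(2 + 7/3) = 26/3; numerator = -2(-3/5) - 3(1) = -9/5; a_2 = (-9/5)/(26/3) = -27/130
  n = 3: D(3) = 3(3 + 7/3) = 16; numerator = -2(-27/130) - 3(-3/5) = 144/65; a_3 = (144/65)/(16) = 9/65
  n = 4: D(4) = 4(4 + 7/3) = 76/3; numerator = -2(9/65) - 3(-27/130) = 9/26; a_4 = (9/26)/(76/3) = 27/1976
  n = 5: D(5) = 5(5 + 7/3) = 110/3; numerator = -2(27/1976) - 3(9/65) = -2187/4940; a_5 = (-2187/4940)/(110/3) = -6561/543400

r = 3; a_0 = 1; a_1 = -3/5; a_2 = -27/130; a_3 = 9/65; a_4 = 27/1976; a_5 = -6561/543400


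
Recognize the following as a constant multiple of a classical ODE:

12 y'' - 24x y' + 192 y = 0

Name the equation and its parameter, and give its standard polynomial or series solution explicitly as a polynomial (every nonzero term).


All three coefficients share the factor 12; dividing through by 12 gives  y'' - 2x y' + 16 y = 0.
This matches the Hermite equation y'' - 2x y' + 2n y = 0 with 2n = 16, so n = 8; the polynomial solution is H_8(x).
With y = sum_k a_k x^k, matching x^k gives (k+2)(k+1) a_{k+2} = 2(k - n) a_k = 2(k - 8) a_k. The right side vanishes at k = 8, so the series with the parity of 8 terminates at degree 8.
Standard normalization: leading coefficient of H_n is 2^n, so a_8 = 2^8 = 256. Work downward with a_k = (k+1)(k+2) a_{k+2} / (2(k - n)):
  a_6 = (7)(8)(256) / (2(6 - 8)) = 14336/(-4) = -3584
  a_4 = (5)(6)(-3584) / (2(4 - 8)) = -107520/(-8) = 13440
  a_2 = (3)(4)(13440) / (2(2 - 8)) = 161280/(-12) = -13440
  a_0 = (1)(2)(-13440) / (2(0 - 8)) = -26880/(-16) = 1680
Hence H_8(x) = 256 x^8 - 3584 x^6 + 13440 x^4 - 13440 x^2 + 1680.

H_8(x); series = 256 x^8 - 3584 x^6 + 13440 x^4 - 13440 x^2 + 1680


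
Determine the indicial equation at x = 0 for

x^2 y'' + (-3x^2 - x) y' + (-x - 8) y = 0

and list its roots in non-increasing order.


Divide by x^2 to reach normal form y'' + P_1(x) y' + P_2(x) y = 0 with P_1(x) = -3 - 1/x and P_2(x) = -1/x - 8/x^2.
x = 0 is a singular point because the y'-coefficient -3 - 1/x has a pole at x = 0 and the y-coefficient -1/x - 8/x^2 has a pole at x = 0.
It is a regular singular point because x P_1(x) = p(x) = -3x - 1 and x^2 P_2(x) = q(x) = -x - 8 are polynomials, hence analytic at x = 0.
p(0) = -1,  q(0) = -8.
Indicial equation: r(r-1) + p(0) r + q(0) = 0, i.e. r^2 + (p(0) - 1) r + q(0) = 0, i.e. r^2 - 2 r - 8 = 0.
Discriminant: (-2)^2 - 4(-8) = 36, so r = (2 ± 6)/2.
Solving: r_1 = 4, r_2 = -2.

indicial: r^2 - 2 r - 8 = 0; roots r_1 = 4, r_2 = -2


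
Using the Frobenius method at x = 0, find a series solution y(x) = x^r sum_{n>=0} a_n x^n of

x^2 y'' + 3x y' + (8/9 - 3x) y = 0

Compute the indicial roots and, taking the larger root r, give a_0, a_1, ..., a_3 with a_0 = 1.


Write in Frobenius form y'' + (p(x)/x) y' + (q(x)/x^2) y = 0:
  p(x) = 3,  q(x) = 8/9 - 3x.
Indicial equation: r(r-1) + (3) r + (8/9) = 0 -> roots r_1 = -2/3, r_2 = -4/3.
Take r = r_1 = -2/3. Let y(x) = x^r sum_{n>=0} a_n x^n with a_0 = 1.
Substitute y = x^r sum a_n x^n and match x^{r+n}. The recurrence is
  D(n) a_n - 3 a_{n-1} = 0,  where D(n) = (r+n)(r+n-1) + (3)(r+n) + (8/9).
  a_n = 3 / D(n) * a_{n-1}.
Since the indicial polynomial factors as (r - r_1)(r - r_2), D(n) = (r_1 + n - r_1)(r_1 + n - r_2) = n(n + 2/3).
Evaluating step by step (a_0 = 1):
  n = 1: D(1) = 1(1 + 2/3) = 5/3; numerator = 3(1) = 3; a_1 = (3)/(5/3) = 9/5
  n = 2: D(2) = 2(2 + 2/3) = 16/3; numerator = 3(9/5) = 27/5; a_2 = (27/5)/(16/3) = 81/80
  n = 3: D(3) = 3(3 + 2/3) = 11; numerator = 3(81/80) = 243/80; a_3 = (243/80)/(11) = 243/880

r = -2/3; a_0 = 1; a_1 = 9/5; a_2 = 81/80; a_3 = 243/880


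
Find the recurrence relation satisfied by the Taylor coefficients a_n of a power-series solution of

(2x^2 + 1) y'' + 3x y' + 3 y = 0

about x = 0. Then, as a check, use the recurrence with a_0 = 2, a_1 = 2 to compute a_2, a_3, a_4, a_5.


Substitute y = sum_n a_n x^n.
(1 + 2 x^2) y'' contributes (n+2)(n+1) a_{n+2} + 2 n(n-1) a_n at x^n.
3 x y'(x) contributes 3 n a_n at x^n.
3 y(x) contributes 3 a_n at x^n.
Matching x^n: (n+2)(n+1) a_{n+2} + (2 n(n-1) + 3 n + 3) a_n = 0.
Thus a_{n+2} = (-2 n(n-1) - 3 n - 3) / ((n+1)(n+2)) * a_n.

Check with a_0 = 2, a_1 = 2 (apply the recurrence for n = 0, 1, 2, 3): a_0 = 2, a_1 = 2, a_2 = -3, a_3 = -2, a_4 = 13/4, a_5 = 12/5.

a_(n+2) = (-2 n(n-1) - 3 n - 3) / ((n+1)(n+2)) * a_n; check: a_0 = 2, a_1 = 2, a_2 = -3, a_3 = -2, a_4 = 13/4, a_5 = 12/5


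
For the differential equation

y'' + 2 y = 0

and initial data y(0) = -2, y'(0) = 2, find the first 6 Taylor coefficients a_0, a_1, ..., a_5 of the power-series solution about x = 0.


Ansatz: y(x) = sum_{n>=0} a_n x^n, so y'(x) = sum_{n>=1} n a_n x^(n-1) and y''(x) = sum_{n>=2} n(n-1) a_n x^(n-2).
Substitute into P(x) y'' + Q(x) y' + R(x) y = 0 with P(x) = 1, Q(x) = 0, R(x) = 2, and match powers of x.
Initial conditions: a_0 = -2, a_1 = 2.
Setting the coefficient of each power of x to zero and solving order by order (substituting the coefficients already found):
  x^0: 2 a_2 + 2 a_0 = 0  ->  2 a_2 = -2 a_0 = 4  ->  a_2 = 2
  x^1: 6 a_3 + 2 a_1 = 0  ->  6 a_3 = -2 a_1 = -4  ->  a_3 = -2/3
  x^2: 12 a_4 + 2 a_2 = 0  ->  12 a_4 = -2 a_2 = -4  ->  a_4 = -1/3
  x^3: 20 a_5 + 2 a_3 = 0  ->  20 a_5 = -2 a_3 = 4/3  ->  a_5 = 1/15
Truncated series: y(x) = -2 + 2 x + 2 x^2 - (2/3) x^3 - (1/3) x^4 + (1/15) x^5 + O(x^6).

a_0 = -2; a_1 = 2; a_2 = 2; a_3 = -2/3; a_4 = -1/3; a_5 = 1/15


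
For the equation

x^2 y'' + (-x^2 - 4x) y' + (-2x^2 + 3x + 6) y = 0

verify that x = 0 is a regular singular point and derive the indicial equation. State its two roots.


Divide by x^2 to reach normal form y'' + P_1(x) y' + P_2(x) y = 0 with P_1(x) = -1 - 4/x and P_2(x) = -2 + 3/x + 6/x^2.
x = 0 is a singular point because the y'-coefficient -1 - 4/x has a pole at x = 0 and the y-coefficient -2 + 3/x + 6/x^2 has a pole at x = 0.
It is a regular singular point because x P_1(x) = p(x) = -x - 4 and x^2 P_2(x) = q(x) = -2x^2 + 3x + 6 are polynomials, hence analytic at x = 0.
p(0) = -4,  q(0) = 6.
Indicial equation: r(r-1) + p(0) r + q(0) = 0, i.e. r^2 + (p(0) - 1) r + q(0) = 0, i.e. r^2 - 5 r + 6 = 0.
Discriminant: (-5)^2 - 4(6) = 1, so r = (5 ± 1)/2.
Solving: r_1 = 3, r_2 = 2.

indicial: r^2 - 5 r + 6 = 0; roots r_1 = 3, r_2 = 2


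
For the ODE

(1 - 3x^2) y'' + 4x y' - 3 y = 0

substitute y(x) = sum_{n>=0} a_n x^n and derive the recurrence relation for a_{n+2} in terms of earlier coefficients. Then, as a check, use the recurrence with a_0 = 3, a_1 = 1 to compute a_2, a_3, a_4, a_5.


Substitute y = sum_n a_n x^n.
(1 - 3 x^2) y'' contributes (n+2)(n+1) a_{n+2} - 3 n(n-1) a_n at x^n.
4 x y'(x) contributes 4 n a_n at x^n.
-3 y(x) contributes -3 a_n at x^n.
Matching x^n: (n+2)(n+1) a_{n+2} + (-3 n(n-1) + 4 n - 3) a_n = 0.
Thus a_{n+2} = (3 n(n-1) - 4 n + 3) / ((n+1)(n+2)) * a_n.

Check with a_0 = 3, a_1 = 1 (apply the recurrence for n = 0, 1, 2, 3): a_0 = 3, a_1 = 1, a_2 = 9/2, a_3 = -1/6, a_4 = 3/8, a_5 = -3/40.

a_(n+2) = (3 n(n-1) - 4 n + 3) / ((n+1)(n+2)) * a_n; check: a_0 = 3, a_1 = 1, a_2 = 9/2, a_3 = -1/6, a_4 = 3/8, a_5 = -3/40


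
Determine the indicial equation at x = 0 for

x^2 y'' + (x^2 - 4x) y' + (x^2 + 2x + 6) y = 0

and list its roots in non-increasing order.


Divide by x^2 to reach normal form y'' + P_1(x) y' + P_2(x) y = 0 with P_1(x) = 1 - 4/x and P_2(x) = 1 + 2/x + 6/x^2.
x = 0 is a singular point because the y'-coefficient 1 - 4/x has a pole at x = 0 and the y-coefficient 1 + 2/x + 6/x^2 has a pole at x = 0.
It is a regular singular point because x P_1(x) = p(x) = x - 4 and x^2 P_2(x) = q(x) = x^2 + 2x + 6 are polynomials, hence analytic at x = 0.
p(0) = -4,  q(0) = 6.
Indicial equation: r(r-1) + p(0) r + q(0) = 0, i.e. r^2 + (p(0) - 1) r + q(0) = 0, i.e. r^2 - 5 r + 6 = 0.
Discriminant: (-5)^2 - 4(6) = 1, so r = (5 ± 1)/2.
Solving: r_1 = 3, r_2 = 2.

indicial: r^2 - 5 r + 6 = 0; roots r_1 = 3, r_2 = 2


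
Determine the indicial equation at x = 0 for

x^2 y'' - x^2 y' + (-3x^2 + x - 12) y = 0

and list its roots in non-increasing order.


Divide by x^2 to reach normal form y'' + P_1(x) y' + P_2(x) y = 0 with P_1(x) = -1 and P_2(x) = -3 + 1/x - 12/x^2.
x = 0 is a singular point because the y-coefficient -3 + 1/x - 12/x^2 has a pole at x = 0.
It is a regular singular point because x P_1(x) = p(x) = -x and x^2 P_2(x) = q(x) = -3x^2 + x - 12 are polynomials, hence analytic at x = 0.
p(0) = 0,  q(0) = -12.
Indicial equation: r(r-1) + p(0) r + q(0) = 0, i.e. r^2 + (p(0) - 1) r + q(0) = 0, i.e. r^2 - 1 r - 12 = 0.
Discriminant: (-1)^2 - 4(-12) = 49, so r = (1 ± 7)/2.
Solving: r_1 = 4, r_2 = -3.

indicial: r^2 - 1 r - 12 = 0; roots r_1 = 4, r_2 = -3


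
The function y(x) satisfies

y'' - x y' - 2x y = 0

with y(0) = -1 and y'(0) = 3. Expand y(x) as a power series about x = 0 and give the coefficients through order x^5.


Ansatz: y(x) = sum_{n>=0} a_n x^n, so y'(x) = sum_{n>=1} n a_n x^(n-1) and y''(x) = sum_{n>=2} n(n-1) a_n x^(n-2).
Substitute into P(x) y'' + Q(x) y' + R(x) y = 0 with P(x) = 1, Q(x) = -x, R(x) = -2x, and match powers of x.
Initial conditions: a_0 = -1, a_1 = 3.
Setting the coefficient of each power of x to zero and solving order by order (substituting the coefficients already found):
  x^0: 2 a_2 = 0  ->  a_2 = 0
  x^1: 6 a_3 - a_1 - 2 a_0 = 0  ->  6 a_3 = a_1 + 2 a_0 = 1  ->  a_3 = 1/6
  x^2: 12 a_4 - 2 a_2 - 2 a_1 = 0  ->  12 a_4 = 2 a_2 + 2 a_1 = 6  ->  a_4 = 1/2
  x^3: 20 a_5 - 3 a_3 - 2 a_2 = 0  ->  20 a_5 = 3 a_3 + 2 a_2 = 1/2  ->  a_5 = 1/40
Truncated series: y(x) = -1 + 3 x + (1/6) x^3 + (1/2) x^4 + (1/40) x^5 + O(x^6).

a_0 = -1; a_1 = 3; a_2 = 0; a_3 = 1/6; a_4 = 1/2; a_5 = 1/40


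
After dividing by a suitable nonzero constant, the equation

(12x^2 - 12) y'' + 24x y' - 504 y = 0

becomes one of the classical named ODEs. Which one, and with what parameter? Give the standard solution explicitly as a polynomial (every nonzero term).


All three coefficients share the factor -12; dividing through by -12 gives  (1 - x^2) y'' - 2x y' + 42 y = 0.
This matches the Legendre equation (1 - x^2) y'' - 2x y' + n(n+1) y = 0 (note the -2x y' term) with n(n+1) = 42, so n = 6; the polynomial solution is P_6(x).
With y = sum_k a_k x^k, matching x^k gives (k+2)(k+1) a_{k+2} = [k(k+1) - n(n+1)] a_k = (k - 6)(k + 7) a_k. The right side vanishes at k = 6, so the series with the parity of 6 terminates at degree 6.
Standard normalization (P_n(1) = 1): leading coefficient (2n)!/(2^n (n!)^2) = 479001600/(64*518400) = 231/16, so a_6 = 231/16. Work downward with a_k = (k+1)(k+2) a_{k+2} / ((k - 6)(k + 7)):
  a_4 = (5)(6)(231/16) / ((4 - 6)(4 + 7)) = (3465/8)/(-22) = -315/16
  a_2 = (3)(4)(-315/16) / ((2 - 6)(2 + 7)) = (-945/4)/(-36) = 105/16
  a_0 = (1)(2)(105/16) / ((0 - 6)(0 + 7)) = (105/8)/(-42) = -5/16
Hence P_6(x) = 231 x^6/16 - 315 x^4/16 + 105 x^2/16 - 5/16.

P_6(x); series = 231 x^6/16 - 315 x^4/16 + 105 x^2/16 - 5/16


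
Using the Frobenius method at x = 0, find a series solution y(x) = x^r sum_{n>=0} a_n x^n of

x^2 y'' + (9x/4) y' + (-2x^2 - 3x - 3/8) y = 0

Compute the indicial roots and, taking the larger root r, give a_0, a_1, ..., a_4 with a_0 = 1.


Write in Frobenius form y'' + (p(x)/x) y' + (q(x)/x^2) y = 0:
  p(x) = 9/4,  q(x) = -2x^2 - 3x - 3/8.
Indicial equation: r(r-1) + (9/4) r + (-3/8) = 0 -> roots r_1 = 1/4, r_2 = -3/2.
Take r = r_1 = 1/4. Let y(x) = x^r sum_{n>=0} a_n x^n with a_0 = 1.
Substitute y = x^r sum a_n x^n and match x^{r+n}. The recurrence is
  D(n) a_n - 3 a_{n-1} - 2 a_{n-2} = 0,  where D(n) = (r+n)(r+n-1) + (9/4)(r+n) + (-3/8).
  a_n = [3 a_{n-1} + 2 a_{n-2}] / D(n).
Since the indicial polynomial factors as (r - r_1)(r - r_2), D(n) = (r_1 + n - r_1)(r_1 + n - r_2) = n(n + 7/4).
Evaluating step by step (a_0 = 1):
  n = 1: D(1) = 1(1 + 7/4) = 11/4; numerator = 3(1) = 3; a_1 = (3)/(11/4) = 12/11
  n = 2: D(2) = 2(2 + 7/4) = 15/2; numerator = 3(12/11) + 2(1) = 58/11; a_2 = (58/11)/(15/2) = 116/165
  n = 3: D(3) = 3(3 + 7/4) = 57/4; numerator = 3(116/165) + 2(12/11) = 236/55; a_3 = (236/55)/(57/4) = 944/3135
  n = 4: D(4) = 4(4 + 7/4) = 23; numerator = 3(944/3135) + 2(116/165) = 1448/627; a_4 = (1448/627)/(23) = 1448/14421

r = 1/4; a_0 = 1; a_1 = 12/11; a_2 = 116/165; a_3 = 944/3135; a_4 = 1448/14421


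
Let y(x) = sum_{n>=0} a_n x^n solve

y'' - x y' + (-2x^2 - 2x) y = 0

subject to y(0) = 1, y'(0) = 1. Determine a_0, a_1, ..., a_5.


Ansatz: y(x) = sum_{n>=0} a_n x^n, so y'(x) = sum_{n>=1} n a_n x^(n-1) and y''(x) = sum_{n>=2} n(n-1) a_n x^(n-2).
Substitute into P(x) y'' + Q(x) y' + R(x) y = 0 with P(x) = 1, Q(x) = -x, R(x) = -2x^2 - 2x, and match powers of x.
Initial conditions: a_0 = 1, a_1 = 1.
Setting the coefficient of each power of x to zero and solving order by order (substituting the coefficients already found):
  x^0: 2 a_2 = 0  ->  a_2 = 0
  x^1: 6 a_3 - a_1 - 2 a_0 = 0  ->  6 a_3 = a_1 + 2 a_0 = 3  ->  a_3 = 1/2
  x^2: 12 a_4 - 2 a_2 - 2 a_1 - 2 a_0 = 0  ->  12 a_4 = 2 a_2 + 2 a_1 + 2 a_0 = 4  ->  a_4 = 1/3
  x^3: 20 a_5 - 3 a_3 - 2 a_2 - 2 a_1 = 0  ->  20 a_5 = 3 a_3 + 2 a_2 + 2 a_1 = 7/2  ->  a_5 = 7/40
Truncated series: y(x) = 1 + x + (1/2) x^3 + (1/3) x^4 + (7/40) x^5 + O(x^6).

a_0 = 1; a_1 = 1; a_2 = 0; a_3 = 1/2; a_4 = 1/3; a_5 = 7/40


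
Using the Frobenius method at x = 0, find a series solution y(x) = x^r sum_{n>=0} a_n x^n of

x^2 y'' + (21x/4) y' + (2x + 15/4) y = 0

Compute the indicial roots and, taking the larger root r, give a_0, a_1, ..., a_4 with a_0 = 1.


Write in Frobenius form y'' + (p(x)/x) y' + (q(x)/x^2) y = 0:
  p(x) = 21/4,  q(x) = 2x + 15/4.
Indicial equation: r(r-1) + (21/4) r + (15/4) = 0 -> roots r_1 = -5/4, r_2 = -3.
Take r = r_1 = -5/4. Let y(x) = x^r sum_{n>=0} a_n x^n with a_0 = 1.
Substitute y = x^r sum a_n x^n and match x^{r+n}. The recurrence is
  D(n) a_n + 2 a_{n-1} = 0,  where D(n) = (r+n)(r+n-1) + (21/4)(r+n) + (15/4).
  a_n = -2 / D(n) * a_{n-1}.
Since the indicial polynomial factors as (r - r_1)(r - r_2), D(n) = (r_1 + n - r_1)(r_1 + n - r_2) = n(n + 7/4).
Evaluating step by step (a_0 = 1):
  n = 1: D(1) = 1(1 + 7/4) = 11/4; numerator = -2(1) = -2; a_1 = (-2)/(11/4) = -8/11
  n = 2: D(2) = 2(2 + 7/4) = 15/2; numerator = -2(-8/11) = 16/11; a_2 = (16/11)/(15/2) = 32/165
  n = 3: D(3) = 3(3 + 7/4) = 57/4; numerator = -2(32/165) = -64/165; a_3 = (-64/165)/(57/4) = -256/9405
  n = 4: D(4) = 4(4 + 7/4) = 23; numerator = -2(-256/9405) = 512/9405; a_4 = (512/9405)/(23) = 512/216315

r = -5/4; a_0 = 1; a_1 = -8/11; a_2 = 32/165; a_3 = -256/9405; a_4 = 512/216315


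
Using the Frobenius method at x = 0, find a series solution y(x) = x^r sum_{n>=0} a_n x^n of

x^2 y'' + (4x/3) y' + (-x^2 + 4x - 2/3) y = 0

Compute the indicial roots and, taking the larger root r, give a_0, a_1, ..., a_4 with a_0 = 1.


Write in Frobenius form y'' + (p(x)/x) y' + (q(x)/x^2) y = 0:
  p(x) = 4/3,  q(x) = -x^2 + 4x - 2/3.
Indicial equation: r(r-1) + (4/3) r + (-2/3) = 0 -> roots r_1 = 2/3, r_2 = -1.
Take r = r_1 = 2/3. Let y(x) = x^r sum_{n>=0} a_n x^n with a_0 = 1.
Substitute y = x^r sum a_n x^n and match x^{r+n}. The recurrence is
  D(n) a_n + 4 a_{n-1} - 1 a_{n-2} = 0,  where D(n) = (r+n)(r+n-1) + (4/3)(r+n) + (-2/3).
  a_n = [-4 a_{n-1} + 1 a_{n-2}] / D(n).
Since the indicial polynomial factors as (r - r_1)(r - r_2), D(n) = (r_1 + n - r_1)(r_1 + n - r_2) = n(n + 5/3).
Evaluating step by step (a_0 = 1):
  n = 1: D(1) = 1(1 + 5/3) = 8/3; numerator = -4(1) = -4; a_1 = (-4)/(8/3) = -3/2
  n = 2: D(2) = 2(2 + 5/3) = 22/3; numerator = -4(-3/2) + 1(1) = 7; a_2 = (7)/(22/3) = 21/22
  n = 3: D(3) = 3(3 + 5/3) = 14; numerator = -4(21/22) + 1(-3/2) = -117/22; a_3 = (-117/22)/(14) = -117/308
  n = 4: D(4) = 4(4 + 5/3) = 68/3; numerator = -4(-117/308) + 1(21/22) = 381/154; a_4 = (381/154)/(68/3) = 1143/10472

r = 2/3; a_0 = 1; a_1 = -3/2; a_2 = 21/22; a_3 = -117/308; a_4 = 1143/10472


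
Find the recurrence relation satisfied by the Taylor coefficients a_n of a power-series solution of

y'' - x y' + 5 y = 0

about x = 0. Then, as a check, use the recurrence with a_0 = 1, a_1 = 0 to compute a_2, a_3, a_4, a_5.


Substitute y = sum_n a_n x^n.
y''(x) has coefficient (n+2)(n+1) a_{n+2} at x^n;
-x y'(x) has coefficient -n a_n at x^n (shift);
5 y(x) has coefficient 5 a_n at x^n.
Matching x^n: (n+2)(n+1) a_{n+2} + (-n + 5) a_n = 0.
Thus a_{n+2} = (n - 5) / ((n+1)(n+2)) * a_n.

Check with a_0 = 1, a_1 = 0 (apply the recurrence for n = 0, 1, 2, 3): a_0 = 1, a_1 = 0, a_2 = -5/2, a_3 = 0, a_4 = 5/8, a_5 = 0.

a_(n+2) = (n - 5) / ((n+1)(n+2)) * a_n; check: a_0 = 1, a_1 = 0, a_2 = -5/2, a_3 = 0, a_4 = 5/8, a_5 = 0


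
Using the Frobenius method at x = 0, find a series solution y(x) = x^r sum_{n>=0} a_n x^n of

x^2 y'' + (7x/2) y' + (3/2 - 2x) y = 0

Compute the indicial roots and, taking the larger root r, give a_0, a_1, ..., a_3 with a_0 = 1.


Write in Frobenius form y'' + (p(x)/x) y' + (q(x)/x^2) y = 0:
  p(x) = 7/2,  q(x) = 3/2 - 2x.
Indicial equation: r(r-1) + (7/2) r + (3/2) = 0 -> roots r_1 = -1, r_2 = -3/2.
Take r = r_1 = -1. Let y(x) = x^r sum_{n>=0} a_n x^n with a_0 = 1.
Substitute y = x^r sum a_n x^n and match x^{r+n}. The recurrence is
  D(n) a_n - 2 a_{n-1} = 0,  where D(n) = (r+n)(r+n-1) + (7/2)(r+n) + (3/2).
  a_n = 2 / D(n) * a_{n-1}.
Since the indicial polynomial factors as (r - r_1)(r - r_2), D(n) = (r_1 + n - r_1)(r_1 + n - r_2) = n(n + 1/2).
Evaluating step by step (a_0 = 1):
  n = 1: D(1) = 1(1 + 1/2) = 3/2; numerator = 2(1) = 2; a_1 = (2)/(3/2) = 4/3
  n = 2: D(2) = 2(2 + 1/2) = 5; numerator = 2(4/3) = 8/3; a_2 = (8/3)/(5) = 8/15
  n = 3: D(3) = 3(3 + 1/2) = 21/2; numerator = 2(8/15) = 16/15; a_3 = (16/15)/(21/2) = 32/315

r = -1; a_0 = 1; a_1 = 4/3; a_2 = 8/15; a_3 = 32/315


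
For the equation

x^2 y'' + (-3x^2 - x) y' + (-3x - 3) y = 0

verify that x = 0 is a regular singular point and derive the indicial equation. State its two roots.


Divide by x^2 to reach normal form y'' + P_1(x) y' + P_2(x) y = 0 with P_1(x) = -3 - 1/x and P_2(x) = -3/x - 3/x^2.
x = 0 is a singular point because the y'-coefficient -3 - 1/x has a pole at x = 0 and the y-coefficient -3/x - 3/x^2 has a pole at x = 0.
It is a regular singular point because x P_1(x) = p(x) = -3x - 1 and x^2 P_2(x) = q(x) = -3x - 3 are polynomials, hence analytic at x = 0.
p(0) = -1,  q(0) = -3.
Indicial equation: r(r-1) + p(0) r + q(0) = 0, i.e. r^2 + (p(0) - 1) r + q(0) = 0, i.e. r^2 - 2 r - 3 = 0.
Discriminant: (-2)^2 - 4(-3) = 16, so r = (2 ± 4)/2.
Solving: r_1 = 3, r_2 = -1.

indicial: r^2 - 2 r - 3 = 0; roots r_1 = 3, r_2 = -1


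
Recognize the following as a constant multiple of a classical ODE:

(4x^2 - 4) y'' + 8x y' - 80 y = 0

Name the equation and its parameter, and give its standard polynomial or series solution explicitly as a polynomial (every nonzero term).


All three coefficients share the factor -4; dividing through by -4 gives  (1 - x^2) y'' - 2x y' + 20 y = 0.
This matches the Legendre equation (1 - x^2) y'' - 2x y' + n(n+1) y = 0 (note the -2x y' term) with n(n+1) = 20, so n = 4; the polynomial solution is P_4(x).
With y = sum_k a_k x^k, matching x^k gives (k+2)(k+1) a_{k+2} = [k(k+1) - n(n+1)] a_k = (k - 4)(k + 5) a_k. The right side vanishes at k = 4, so the series with the parity of 4 terminates at degree 4.
Standard normalization (P_n(1) = 1): leading coefficient (2n)!/(2^n (n!)^2) = 40320/(16*576) = 35/8, so a_4 = 35/8. Work downward with a_k = (k+1)(k+2) a_{k+2} / ((k - 4)(k + 5)):
  a_2 = (3)(4)(35/8) / ((2 - 4)(2 + 5)) = (105/2)/(-14) = -15/4
  a_0 = (1)(2)(-15/4) / ((0 - 4)(0 + 5)) = (-15/2)/(-20) = 3/8
Hence P_4(x) = 35 x^4/8 - 15 x^2/4 + 3/8.

P_4(x); series = 35 x^4/8 - 15 x^2/4 + 3/8


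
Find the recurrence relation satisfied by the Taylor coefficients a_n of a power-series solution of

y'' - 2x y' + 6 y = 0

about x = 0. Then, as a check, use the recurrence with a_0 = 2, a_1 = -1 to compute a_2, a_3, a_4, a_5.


Substitute y = sum_n a_n x^n.
y''(x) has coefficient (n+2)(n+1) a_{n+2} at x^n;
-2 x y'(x) has coefficient -2 n a_n at x^n (shift);
6 y(x) has coefficient 6 a_n at x^n.
Matching x^n: (n+2)(n+1) a_{n+2} + (-2n + 6) a_n = 0.
Thus a_{n+2} = (2n - 6) / ((n+1)(n+2)) * a_n.

Check with a_0 = 2, a_1 = -1 (apply the recurrence for n = 0, 1, 2, 3): a_0 = 2, a_1 = -1, a_2 = -6, a_3 = 2/3, a_4 = 1, a_5 = 0.

a_(n+2) = (2n - 6) / ((n+1)(n+2)) * a_n; check: a_0 = 2, a_1 = -1, a_2 = -6, a_3 = 2/3, a_4 = 1, a_5 = 0


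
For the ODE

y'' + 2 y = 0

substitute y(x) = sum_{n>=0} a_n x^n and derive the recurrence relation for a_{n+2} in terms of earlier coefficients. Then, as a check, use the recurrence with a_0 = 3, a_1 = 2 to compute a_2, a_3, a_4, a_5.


Substitute y = sum_n a_n x^n into y'' + (const) y = 0.
y''(x) = sum_{n>=0} (n+2)(n+1) a_{n+2} x^n.
The ODE becomes sum_n [(n+2)(n+1) a_{n+2} + 2 a_n] x^n = 0.
Setting each coefficient to zero gives the recurrence:
  (n+2)(n+1) a_{n+2} + 2 a_n = 0,
  a_{n+2} = -2 / ((n+1)(n+2)) a_n.

Check with a_0 = 3, a_1 = 2 (apply the recurrence for n = 0, 1, 2, 3): a_0 = 3, a_1 = 2, a_2 = -3, a_3 = -2/3, a_4 = 1/2, a_5 = 1/15.

a_{n+2} = -2/((n+1)(n+2)) * a_n; check: a_0 = 3, a_1 = 2, a_2 = -3, a_3 = -2/3, a_4 = 1/2, a_5 = 1/15


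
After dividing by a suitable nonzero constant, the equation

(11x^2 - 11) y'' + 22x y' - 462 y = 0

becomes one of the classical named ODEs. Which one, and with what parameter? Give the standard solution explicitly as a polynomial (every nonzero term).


All three coefficients share the factor -11; dividing through by -11 gives  (1 - x^2) y'' - 2x y' + 42 y = 0.
This matches the Legendre equation (1 - x^2) y'' - 2x y' + n(n+1) y = 0 (note the -2x y' term) with n(n+1) = 42, so n = 6; the polynomial solution is P_6(x).
With y = sum_k a_k x^k, matching x^k gives (k+2)(k+1) a_{k+2} = [k(k+1) - n(n+1)] a_k = (k - 6)(k + 7) a_k. The right side vanishes at k = 6, so the series with the parity of 6 terminates at degree 6.
Standard normalization (P_n(1) = 1): leading coefficient (2n)!/(2^n (n!)^2) = 479001600/(64*518400) = 231/16, so a_6 = 231/16. Work downward with a_k = (k+1)(k+2) a_{k+2} / ((k - 6)(k + 7)):
  a_4 = (5)(6)(231/16) / ((4 - 6)(4 + 7)) = (3465/8)/(-22) = -315/16
  a_2 = (3)(4)(-315/16) / ((2 - 6)(2 + 7)) = (-945/4)/(-36) = 105/16
  a_0 = (1)(2)(105/16) / ((0 - 6)(0 + 7)) = (105/8)/(-42) = -5/16
Hence P_6(x) = 231 x^6/16 - 315 x^4/16 + 105 x^2/16 - 5/16.

P_6(x); series = 231 x^6/16 - 315 x^4/16 + 105 x^2/16 - 5/16


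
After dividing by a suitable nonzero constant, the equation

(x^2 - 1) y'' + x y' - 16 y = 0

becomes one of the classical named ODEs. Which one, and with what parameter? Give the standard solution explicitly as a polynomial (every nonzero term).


All three coefficients share the factor -1; dividing through by -1 gives  (1 - x^2) y'' - x y' + 16 y = 0.
This matches the Chebyshev equation (1 - x^2) y'' - x y' + n^2 y = 0 (note the -x y' term, not -2x y') with n^2 = 16, so n = 4; the polynomial solution is T_4(x).
With y = sum_k a_k x^k, matching x^k gives (k+2)(k+1) a_{k+2} = (k^2 - n^2) a_k = (k - 4)(k + 4) a_k. The right side vanishes at k = 4, so the series with the parity of 4 terminates at degree 4.
Standard normalization: leading coefficient of T_n is 2^(n-1), so a_4 = 2^3 = 8. Work downward with a_k = (k+1)(k+2) a_{k+2} / ((k - 4)(k + 4)):
  a_2 = (3)(4)(8) / ((2 - 4)(2 + 4)) = 96/(-12) = -8
  a_0 = (1)(2)(-8) / ((0 - 4)(0 + 4)) = -16/(-16) = 1
Hence T_4(x) = 8 x^4 - 8 x^2 + 1.

T_4(x); series = 8 x^4 - 8 x^2 + 1


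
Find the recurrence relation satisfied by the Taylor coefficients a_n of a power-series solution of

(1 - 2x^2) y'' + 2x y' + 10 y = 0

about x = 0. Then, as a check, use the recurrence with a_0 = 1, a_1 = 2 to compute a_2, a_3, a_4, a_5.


Substitute y = sum_n a_n x^n.
(1 - 2 x^2) y'' contributes (n+2)(n+1) a_{n+2} - 2 n(n-1) a_n at x^n.
2 x y'(x) contributes 2 n a_n at x^n.
10 y(x) contributes 10 a_n at x^n.
Matching x^n: (n+2)(n+1) a_{n+2} + (-2 n(n-1) + 2 n + 10) a_n = 0.
Thus a_{n+2} = (2 n(n-1) - 2 n - 10) / ((n+1)(n+2)) * a_n.

Check with a_0 = 1, a_1 = 2 (apply the recurrence for n = 0, 1, 2, 3): a_0 = 1, a_1 = 2, a_2 = -5, a_3 = -4, a_4 = 25/6, a_5 = 4/5.

a_(n+2) = (2 n(n-1) - 2 n - 10) / ((n+1)(n+2)) * a_n; check: a_0 = 1, a_1 = 2, a_2 = -5, a_3 = -4, a_4 = 25/6, a_5 = 4/5


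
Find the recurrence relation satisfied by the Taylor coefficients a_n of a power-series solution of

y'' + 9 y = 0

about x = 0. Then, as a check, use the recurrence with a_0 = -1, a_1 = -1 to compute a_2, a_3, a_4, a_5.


Substitute y = sum_n a_n x^n into y'' + (const) y = 0.
y''(x) = sum_{n>=0} (n+2)(n+1) a_{n+2} x^n.
The ODE becomes sum_n [(n+2)(n+1) a_{n+2} + 9 a_n] x^n = 0.
Setting each coefficient to zero gives the recurrence:
  (n+2)(n+1) a_{n+2} + 9 a_n = 0,
  a_{n+2} = -9 / ((n+1)(n+2)) a_n.

Check with a_0 = -1, a_1 = -1 (apply the recurrence for n = 0, 1, 2, 3): a_0 = -1, a_1 = -1, a_2 = 9/2, a_3 = 3/2, a_4 = -27/8, a_5 = -27/40.

a_{n+2} = -9/((n+1)(n+2)) * a_n; check: a_0 = -1, a_1 = -1, a_2 = 9/2, a_3 = 3/2, a_4 = -27/8, a_5 = -27/40


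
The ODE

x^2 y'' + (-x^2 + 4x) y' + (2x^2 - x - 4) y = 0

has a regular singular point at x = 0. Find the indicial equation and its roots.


Divide by x^2 to reach normal form y'' + P_1(x) y' + P_2(x) y = 0 with P_1(x) = -1 + 4/x and P_2(x) = 2 - 1/x - 4/x^2.
x = 0 is a singular point because the y'-coefficient -1 + 4/x has a pole at x = 0 and the y-coefficient 2 - 1/x - 4/x^2 has a pole at x = 0.
It is a regular singular point because x P_1(x) = p(x) = 4 - x and x^2 P_2(x) = q(x) = 2x^2 - x - 4 are polynomials, hence analytic at x = 0.
p(0) = 4,  q(0) = -4.
Indicial equation: r(r-1) + p(0) r + q(0) = 0, i.e. r^2 + (p(0) - 1) r + q(0) = 0, i.e. r^2 + 3 r - 4 = 0.
Discriminant: (3)^2 - 4(-4) = 25, so r = (-3 ± 5)/2.
Solving: r_1 = 1, r_2 = -4.

indicial: r^2 + 3 r - 4 = 0; roots r_1 = 1, r_2 = -4


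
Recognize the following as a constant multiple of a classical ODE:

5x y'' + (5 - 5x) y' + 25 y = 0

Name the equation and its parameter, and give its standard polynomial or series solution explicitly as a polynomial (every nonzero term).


All three coefficients share the factor 5; dividing through by 5 gives  x y'' + (1 - x) y' + 5 y = 0.
This matches the Laguerre equation x y'' + (1 - x) y' + n y = 0 with n = 5; the polynomial solution is L_5(x).
With y = sum_k a_k x^k, matching x^k gives (k+1)k a_{k+1} + (k+1) a_{k+1} - k a_k + n a_k = 0, i.e. (k+1)^2 a_{k+1} = (k - n) a_k = (k - 5) a_k. The right side vanishes at k = 5, so the series terminates at degree 5.
Standard normalization L_n(0) = 1 gives a_0 = 1. Work upward with a_{k+1} = (k - 5) a_k / (k+1)^2:
  a_1 = (0 - 5)(1) / 1^2 = -5/1 = -5
  a_2 = (1 - 5)(-5) / 2^2 = 20/4 = 5
  a_3 = (2 - 5)(5) / 3^2 = -15/9 = -5/3
  a_4 = (3 - 5)(-5/3) / 4^2 = (10/3)/16 = 5/24
  a_5 = (4 - 5)(5/24) / 5^2 = (-5/24)/25 = -1/120
Hence L_5(x) = -x^5/120 + 5 x^4/24 - 5 x^3/3 + 5 x^2 - 5 x + 1.

L_5(x); series = -x^5/120 + 5 x^4/24 - 5 x^3/3 + 5 x^2 - 5 x + 1


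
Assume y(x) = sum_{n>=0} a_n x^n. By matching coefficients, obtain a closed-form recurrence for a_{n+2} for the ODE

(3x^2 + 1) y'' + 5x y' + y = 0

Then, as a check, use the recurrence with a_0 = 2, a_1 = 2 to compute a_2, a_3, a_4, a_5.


Substitute y = sum_n a_n x^n.
(1 + 3 x^2) y'' contributes (n+2)(n+1) a_{n+2} + 3 n(n-1) a_n at x^n.
5 x y'(x) contributes 5 n a_n at x^n.
y(x) contributes 1 a_n at x^n.
Matching x^n: (n+2)(n+1) a_{n+2} + (3 n(n-1) + 5 n + 1) a_n = 0.
Thus a_{n+2} = (-3 n(n-1) - 5 n - 1) / ((n+1)(n+2)) * a_n.

Check with a_0 = 2, a_1 = 2 (apply the recurrence for n = 0, 1, 2, 3): a_0 = 2, a_1 = 2, a_2 = -1, a_3 = -2, a_4 = 17/12, a_5 = 17/5.

a_(n+2) = (-3 n(n-1) - 5 n - 1) / ((n+1)(n+2)) * a_n; check: a_0 = 2, a_1 = 2, a_2 = -1, a_3 = -2, a_4 = 17/12, a_5 = 17/5


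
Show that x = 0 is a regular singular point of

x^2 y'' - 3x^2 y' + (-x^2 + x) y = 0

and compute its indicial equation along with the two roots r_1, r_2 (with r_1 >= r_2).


Divide by x^2 to reach normal form y'' + P_1(x) y' + P_2(x) y = 0 with P_1(x) = -3 and P_2(x) = -1 + 1/x.
x = 0 is a singular point because the y-coefficient -1 + 1/x has a pole at x = 0.
It is a regular singular point because x P_1(x) = p(x) = -3x and x^2 P_2(x) = q(x) = -x^2 + x are polynomials, hence analytic at x = 0.
p(0) = 0,  q(0) = 0.
Indicial equation: r(r-1) + p(0) r + q(0) = 0, i.e. r^2 + (p(0) - 1) r + q(0) = 0, i.e. r^2 - 1 r = 0.
Discriminant: (-1)^2 - 4(0) = 1, so r = (1 ± 1)/2.
Solving: r_1 = 1, r_2 = 0.

indicial: r^2 - 1 r = 0; roots r_1 = 1, r_2 = 0


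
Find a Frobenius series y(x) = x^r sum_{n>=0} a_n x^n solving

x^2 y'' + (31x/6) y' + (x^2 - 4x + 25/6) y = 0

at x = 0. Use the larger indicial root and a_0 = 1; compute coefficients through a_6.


Write in Frobenius form y'' + (p(x)/x) y' + (q(x)/x^2) y = 0:
  p(x) = 31/6,  q(x) = x^2 - 4x + 25/6.
Indicial equation: r(r-1) + (31/6) r + (25/6) = 0 -> roots r_1 = -5/3, r_2 = -5/2.
Take r = r_1 = -5/3. Let y(x) = x^r sum_{n>=0} a_n x^n with a_0 = 1.
Substitute y = x^r sum a_n x^n and match x^{r+n}. The recurrence is
  D(n) a_n - 4 a_{n-1} + 1 a_{n-2} = 0,  where D(n) = (r+n)(r+n-1) + (31/6)(r+n) + (25/6).
  a_n = [4 a_{n-1} - 1 a_{n-2}] / D(n).
Since the indicial polynomial factors as (r - r_1)(r - r_2), D(n) = (r_1 + n - r_1)(r_1 + n - r_2) = n(n + 5/6).
Evaluating step by step (a_0 = 1):
  n = 1: D(1) = 1(1 + 5/6) = 11/6; numerator = 4(1) = 4; a_1 = (4)/(11/6) = 24/11
  n = 2: D(2) = 2(2 + 5/6) = 17/3; numerator = 4(24/11) - 1(1) = 85/11; a_2 = (85/11)/(17/3) = 15/11
  n = 3: D(3) = 3(3 + 5/6) = 23/2; numerator = 4(15/11) - 1(24/11) = 36/11; a_3 = (36/11)/(23/2) = 72/253
  n = 4: D(4) = 4(4 + 5/6) = 58/3; numerator = 4(72/253) - 1(15/11) = -57/253; a_4 = (-57/253)/(58/3) = -171/14674
  n = 5: D(5) = 5(5 + 5/6) = 175/6; numerator = 4(-171/14674) - 1(72/253) = -2430/7337; a_5 = (-2430/7337)/(175/6) = -2916/256795
  n = 6: D(6) = 6(6 + 5/6) = 41; numerator = 4(-2916/256795) - 1(-171/14674) = -17343/513590; a_6 = (-17343/513590)/(41) = -423/513590

r = -5/3; a_0 = 1; a_1 = 24/11; a_2 = 15/11; a_3 = 72/253; a_4 = -171/14674; a_5 = -2916/256795; a_6 = -423/513590


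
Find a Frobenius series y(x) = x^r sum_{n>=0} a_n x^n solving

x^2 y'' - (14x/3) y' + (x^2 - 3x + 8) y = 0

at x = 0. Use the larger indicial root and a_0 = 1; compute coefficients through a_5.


Write in Frobenius form y'' + (p(x)/x) y' + (q(x)/x^2) y = 0:
  p(x) = -14/3,  q(x) = x^2 - 3x + 8.
Indicial equation: r(r-1) + (-14/3) r + (8) = 0 -> roots r_1 = 3, r_2 = 8/3.
Take r = r_1 = 3. Let y(x) = x^r sum_{n>=0} a_n x^n with a_0 = 1.
Substitute y = x^r sum a_n x^n and match x^{r+n}. The recurrence is
  D(n) a_n - 3 a_{n-1} + 1 a_{n-2} = 0,  where D(n) = (r+n)(r+n-1) + (-14/3)(r+n) + (8).
  a_n = [3 a_{n-1} - 1 a_{n-2}] / D(n).
Since the indicial polynomial factors as (r - r_1)(r - r_2), D(n) = (r_1 + n - r_1)(r_1 + n - r_2) = n(n + 1/3).
Evaluating step by step (a_0 = 1):
  n = 1: D(1) = 1(1 + 1/3) = 4/3; numerator = 3(1) = 3; a_1 = (3)/(4/3) = 9/4
  n = 2: D(2) = 2(2 + 1/3) = 14/3; numerator = 3(9/4) - 1(1) = 23/4; a_2 = (23/4)/(14/3) = 69/56
  n = 3: D(3) = 3(3 + 1/3) = 10; numerator = 3(69/56) - 1(9/4) = 81/56; a_3 = (81/56)/(10) = 81/560
  n = 4: D(4) = 4(4 + 1/3) = 52/3; numerator = 3(81/560) - 1(69/56) = -447/560; a_4 = (-447/560)/(52/3) = -1341/29120
  n = 5: D(5) = 5(5 + 1/3) = 80/3; numerator = 3(-1341/29120) - 1(81/560) = -1647/5824; a_5 = (-1647/5824)/(80/3) = -4941/465920

r = 3; a_0 = 1; a_1 = 9/4; a_2 = 69/56; a_3 = 81/560; a_4 = -1341/29120; a_5 = -4941/465920


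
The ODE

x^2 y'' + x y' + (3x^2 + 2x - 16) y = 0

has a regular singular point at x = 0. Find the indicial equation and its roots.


Divide by x^2 to reach normal form y'' + P_1(x) y' + P_2(x) y = 0 with P_1(x) = 1/x and P_2(x) = 3 + 2/x - 16/x^2.
x = 0 is a singular point because the y'-coefficient 1/x has a pole at x = 0 and the y-coefficient 3 + 2/x - 16/x^2 has a pole at x = 0.
It is a regular singular point because x P_1(x) = p(x) = 1 and x^2 P_2(x) = q(x) = 3x^2 + 2x - 16 are polynomials, hence analytic at x = 0.
p(0) = 1,  q(0) = -16.
Indicial equation: r(r-1) + p(0) r + q(0) = 0, i.e. r^2 + (p(0) - 1) r + q(0) = 0, i.e. r^2 - 16 = 0.
Discriminant: (0)^2 - 4(-16) = 64, so r = (0 ± 8)/2.
Solving: r_1 = 4, r_2 = -4.

indicial: r^2 - 16 = 0; roots r_1 = 4, r_2 = -4


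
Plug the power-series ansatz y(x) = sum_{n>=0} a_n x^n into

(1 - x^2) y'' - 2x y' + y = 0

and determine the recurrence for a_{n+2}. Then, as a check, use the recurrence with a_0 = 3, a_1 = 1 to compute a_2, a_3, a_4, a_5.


Substitute y = sum_n a_n x^n.
(1 - 1 x^2) y'' contributes (n+2)(n+1) a_{n+2} - n(n-1) a_n at x^n.
-2 x y'(x) contributes -2 n a_n at x^n.
y(x) contributes 1 a_n at x^n.
Matching x^n: (n+2)(n+1) a_{n+2} + (-n(n-1) - 2 n + 1) a_n = 0.
Thus a_{n+2} = (n(n-1) + 2 n - 1) / ((n+1)(n+2)) * a_n.

Check with a_0 = 3, a_1 = 1 (apply the recurrence for n = 0, 1, 2, 3): a_0 = 3, a_1 = 1, a_2 = -3/2, a_3 = 1/6, a_4 = -5/8, a_5 = 11/120.

a_(n+2) = (n(n-1) + 2 n - 1) / ((n+1)(n+2)) * a_n; check: a_0 = 3, a_1 = 1, a_2 = -3/2, a_3 = 1/6, a_4 = -5/8, a_5 = 11/120


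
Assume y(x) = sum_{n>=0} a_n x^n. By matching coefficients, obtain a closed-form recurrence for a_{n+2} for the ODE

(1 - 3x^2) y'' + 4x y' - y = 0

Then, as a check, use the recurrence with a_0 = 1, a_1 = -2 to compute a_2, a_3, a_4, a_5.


Substitute y = sum_n a_n x^n.
(1 - 3 x^2) y'' contributes (n+2)(n+1) a_{n+2} - 3 n(n-1) a_n at x^n.
4 x y'(x) contributes 4 n a_n at x^n.
-y(x) contributes -1 a_n at x^n.
Matching x^n: (n+2)(n+1) a_{n+2} + (-3 n(n-1) + 4 n - 1) a_n = 0.
Thus a_{n+2} = (3 n(n-1) - 4 n + 1) / ((n+1)(n+2)) * a_n.

Check with a_0 = 1, a_1 = -2 (apply the recurrence for n = 0, 1, 2, 3): a_0 = 1, a_1 = -2, a_2 = 1/2, a_3 = 1, a_4 = -1/24, a_5 = 7/20.

a_(n+2) = (3 n(n-1) - 4 n + 1) / ((n+1)(n+2)) * a_n; check: a_0 = 1, a_1 = -2, a_2 = 1/2, a_3 = 1, a_4 = -1/24, a_5 = 7/20


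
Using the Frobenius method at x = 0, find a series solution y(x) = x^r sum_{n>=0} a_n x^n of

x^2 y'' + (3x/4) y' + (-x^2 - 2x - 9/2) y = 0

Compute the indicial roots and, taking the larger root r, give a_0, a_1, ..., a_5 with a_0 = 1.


Write in Frobenius form y'' + (p(x)/x) y' + (q(x)/x^2) y = 0:
  p(x) = 3/4,  q(x) = -x^2 - 2x - 9/2.
Indicial equation: r(r-1) + (3/4) r + (-9/2) = 0 -> roots r_1 = 9/4, r_2 = -2.
Take r = r_1 = 9/4. Let y(x) = x^r sum_{n>=0} a_n x^n with a_0 = 1.
Substitute y = x^r sum a_n x^n and match x^{r+n}. The recurrence is
  D(n) a_n - 2 a_{n-1} - 1 a_{n-2} = 0,  where D(n) = (r+n)(r+n-1) + (3/4)(r+n) + (-9/2).
  a_n = [2 a_{n-1} + 1 a_{n-2}] / D(n).
Since the indicial polynomial factors as (r - r_1)(r - r_2), D(n) = (r_1 + n - r_1)(r_1 + n - r_2) = n(n + 17/4).
Evaluating step by step (a_0 = 1):
  n = 1: D(1) = 1(1 + 17/4) = 21/4; numerator = 2(1) = 2; a_1 = (2)/(21/4) = 8/21
  n = 2: D(2) = 2(2 + 17/4) = 25/2; numerator = 2(8/21) + 1(1) = 37/21; a_2 = (37/21)/(25/2) = 74/525
  n = 3: D(3) = 3(3 + 17/4) = 87/4; numerator = 2(74/525) + 1(8/21) = 116/175; a_3 = (116/175)/(87/4) = 16/525
  n = 4: D(4) = 4(4 + 17/4) = 33; numerator = 2(16/525) + 1(74/525) = 106/525; a_4 = (106/525)/(33) = 106/17325
  n = 5: D(5) = 5(5 + 17/4) = 185/4; numerator = 2(106/17325) + 1(16/525) = 148/3465; a_5 = (148/3465)/(185/4) = 16/17325

r = 9/4; a_0 = 1; a_1 = 8/21; a_2 = 74/525; a_3 = 16/525; a_4 = 106/17325; a_5 = 16/17325


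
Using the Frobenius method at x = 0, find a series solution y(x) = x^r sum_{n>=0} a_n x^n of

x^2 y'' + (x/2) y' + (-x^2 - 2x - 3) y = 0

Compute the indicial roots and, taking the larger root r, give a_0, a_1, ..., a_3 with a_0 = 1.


Write in Frobenius form y'' + (p(x)/x) y' + (q(x)/x^2) y = 0:
  p(x) = 1/2,  q(x) = -x^2 - 2x - 3.
Indicial equation: r(r-1) + (1/2) r + (-3) = 0 -> roots r_1 = 2, r_2 = -3/2.
Take r = r_1 = 2. Let y(x) = x^r sum_{n>=0} a_n x^n with a_0 = 1.
Substitute y = x^r sum a_n x^n and match x^{r+n}. The recurrence is
  D(n) a_n - 2 a_{n-1} - 1 a_{n-2} = 0,  where D(n) = (r+n)(r+n-1) + (1/2)(r+n) + (-3).
  a_n = [2 a_{n-1} + 1 a_{n-2}] / D(n).
Since the indicial polynomial factors as (r - r_1)(r - r_2), D(n) = (r_1 + n - r_1)(r_1 + n - r_2) = n(n + 7/2).
Evaluating step by step (a_0 = 1):
  n = 1: D(1) = 1(1 + 7/2) = 9/2; numerator = 2(1) = 2; a_1 = (2)/(9/2) = 4/9
  n = 2: D(2) = 2(2 + 7/2) = 11; numerator = 2(4/9) + 1(1) = 17/9; a_2 = (17/9)/(11) = 17/99
  n = 3: D(3) = 3(3 + 7/2) = 39/2; numerator = 2(17/99) + 1(4/9) = 26/33; a_3 = (26/33)/(39/2) = 4/99

r = 2; a_0 = 1; a_1 = 4/9; a_2 = 17/99; a_3 = 4/99


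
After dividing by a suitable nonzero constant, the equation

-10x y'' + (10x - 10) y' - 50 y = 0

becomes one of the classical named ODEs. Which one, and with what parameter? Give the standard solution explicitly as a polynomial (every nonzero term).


All three coefficients share the factor -10; dividing through by -10 gives  x y'' + (1 - x) y' + 5 y = 0.
This matches the Laguerre equation x y'' + (1 - x) y' + n y = 0 with n = 5; the polynomial solution is L_5(x).
With y = sum_k a_k x^k, matching x^k gives (k+1)k a_{k+1} + (k+1) a_{k+1} - k a_k + n a_k = 0, i.e. (k+1)^2 a_{k+1} = (k - n) a_k = (k - 5) a_k. The right side vanishes at k = 5, so the series terminates at degree 5.
Standard normalization L_n(0) = 1 gives a_0 = 1. Work upward with a_{k+1} = (k - 5) a_k / (k+1)^2:
  a_1 = (0 - 5)(1) / 1^2 = -5/1 = -5
  a_2 = (1 - 5)(-5) / 2^2 = 20/4 = 5
  a_3 = (2 - 5)(5) / 3^2 = -15/9 = -5/3
  a_4 = (3 - 5)(-5/3) / 4^2 = (10/3)/16 = 5/24
  a_5 = (4 - 5)(5/24) / 5^2 = (-5/24)/25 = -1/120
Hence L_5(x) = -x^5/120 + 5 x^4/24 - 5 x^3/3 + 5 x^2 - 5 x + 1.

L_5(x); series = -x^5/120 + 5 x^4/24 - 5 x^3/3 + 5 x^2 - 5 x + 1
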